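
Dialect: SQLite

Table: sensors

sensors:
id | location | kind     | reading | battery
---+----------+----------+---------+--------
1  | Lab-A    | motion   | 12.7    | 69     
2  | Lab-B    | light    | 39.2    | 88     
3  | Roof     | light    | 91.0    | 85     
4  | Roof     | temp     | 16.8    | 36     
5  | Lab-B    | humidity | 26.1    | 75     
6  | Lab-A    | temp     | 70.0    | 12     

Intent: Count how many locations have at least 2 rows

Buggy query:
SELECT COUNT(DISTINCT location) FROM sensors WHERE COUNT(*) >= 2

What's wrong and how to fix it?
Bug: COUNT(*) cannot appear in WHERE; the per-group count doesn't exist yet

Fix: Group first with HAVING COUNT(*) >= 2, then COUNT the resulting groups

Corrected query:
SELECT COUNT(*) FROM (SELECT location FROM sensors GROUP BY location HAVING COUNT(*) >= 2)

Result:
COUNT(*)
--------
3       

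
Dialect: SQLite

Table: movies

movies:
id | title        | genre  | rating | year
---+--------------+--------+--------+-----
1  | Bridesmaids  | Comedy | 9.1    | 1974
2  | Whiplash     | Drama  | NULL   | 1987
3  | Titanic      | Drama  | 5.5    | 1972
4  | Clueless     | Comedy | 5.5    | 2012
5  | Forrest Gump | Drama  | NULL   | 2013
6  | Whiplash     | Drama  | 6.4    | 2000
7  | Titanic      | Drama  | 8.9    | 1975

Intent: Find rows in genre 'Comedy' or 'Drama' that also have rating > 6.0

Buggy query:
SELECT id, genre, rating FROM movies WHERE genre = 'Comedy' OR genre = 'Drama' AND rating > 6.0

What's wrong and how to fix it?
Bug: Without parentheses, AND is evaluated before OR, so the rating filter only applies to the 'Drama' branch

Fix: Group the OR with parentheses (or use IN), then AND the threshold

Corrected query:
SELECT id, genre, rating FROM movies WHERE (genre = 'Comedy' OR genre = 'Drama') AND rating > 6.0

Result:
id | genre  | rating
---+--------+-------
1  | Comedy | 9.1   
6  | Drama  | 6.4   
7  | Drama  | 8.9   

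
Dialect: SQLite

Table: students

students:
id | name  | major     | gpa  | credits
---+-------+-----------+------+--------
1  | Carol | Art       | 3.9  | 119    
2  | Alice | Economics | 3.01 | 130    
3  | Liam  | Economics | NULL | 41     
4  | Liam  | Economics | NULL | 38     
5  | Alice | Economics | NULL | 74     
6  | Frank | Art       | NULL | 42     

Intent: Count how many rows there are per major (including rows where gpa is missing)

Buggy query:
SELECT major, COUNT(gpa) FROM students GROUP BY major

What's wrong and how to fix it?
Bug: COUNT(gpa) skips NULLs, so groups with missing gpa are undercounted

Fix: Use COUNT(*) to count all rows regardless of NULL

Corrected query:
SELECT major, COUNT(*) FROM students GROUP BY major

Result:
major     | COUNT(*)
----------+---------
Art       | 2       
Economics | 4       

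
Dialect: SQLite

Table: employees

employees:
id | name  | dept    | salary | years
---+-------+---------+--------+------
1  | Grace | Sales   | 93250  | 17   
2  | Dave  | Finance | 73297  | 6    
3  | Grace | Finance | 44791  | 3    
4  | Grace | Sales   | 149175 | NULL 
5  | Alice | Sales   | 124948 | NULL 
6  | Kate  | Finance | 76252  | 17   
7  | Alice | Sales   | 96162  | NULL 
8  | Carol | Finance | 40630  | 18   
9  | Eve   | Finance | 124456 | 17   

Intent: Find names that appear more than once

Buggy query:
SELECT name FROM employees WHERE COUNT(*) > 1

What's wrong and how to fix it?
Bug: COUNT(*) is an aggregate and cannot be used in WHERE

Fix: GROUP BY name, then filter groups with HAVING COUNT(*) > 1

Corrected query:
SELECT name FROM employees GROUP BY name HAVING COUNT(*) > 1

Result:
name 
-----
Alice
Grace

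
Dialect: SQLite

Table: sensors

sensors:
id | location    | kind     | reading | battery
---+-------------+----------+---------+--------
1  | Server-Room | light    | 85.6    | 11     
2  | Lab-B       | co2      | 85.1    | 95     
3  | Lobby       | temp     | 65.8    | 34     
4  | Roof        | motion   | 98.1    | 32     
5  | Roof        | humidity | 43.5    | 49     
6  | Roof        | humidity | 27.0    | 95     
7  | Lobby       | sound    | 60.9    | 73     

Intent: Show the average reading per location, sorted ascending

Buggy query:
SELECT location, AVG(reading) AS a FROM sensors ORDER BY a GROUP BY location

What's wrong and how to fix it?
Bug: GROUP BY must precede ORDER BY

Fix: Move ORDER BY to the end, after GROUP BY

Corrected query:
SELECT location, AVG(reading) AS a FROM sensors GROUP BY location ORDER BY a

Result:
location    | a    
------------+------
Roof        | 56.2 
Lobby       | 63.35
Lab-B       | 85.1 
Server-Room | 85.6 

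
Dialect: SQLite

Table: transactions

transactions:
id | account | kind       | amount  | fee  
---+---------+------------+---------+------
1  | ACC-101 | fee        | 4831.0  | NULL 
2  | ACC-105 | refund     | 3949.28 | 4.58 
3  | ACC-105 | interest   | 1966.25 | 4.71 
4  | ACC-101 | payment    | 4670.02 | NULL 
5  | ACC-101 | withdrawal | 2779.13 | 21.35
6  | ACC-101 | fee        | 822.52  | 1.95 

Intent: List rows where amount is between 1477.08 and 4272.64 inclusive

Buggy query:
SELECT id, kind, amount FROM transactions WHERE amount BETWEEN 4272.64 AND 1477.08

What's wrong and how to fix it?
Bug: The bounds are reversed; BETWEEN a AND b requires a <= b to match anything

Fix: Swap the bounds so the smaller value comes first

Corrected query:
SELECT id, kind, amount FROM transactions WHERE amount BETWEEN 1477.08 AND 4272.64

Result:
id | kind       | amount 
---+------------+--------
2  | refund     | 3949.28
3  | interest   | 1966.25
5  | withdrawal | 2779.13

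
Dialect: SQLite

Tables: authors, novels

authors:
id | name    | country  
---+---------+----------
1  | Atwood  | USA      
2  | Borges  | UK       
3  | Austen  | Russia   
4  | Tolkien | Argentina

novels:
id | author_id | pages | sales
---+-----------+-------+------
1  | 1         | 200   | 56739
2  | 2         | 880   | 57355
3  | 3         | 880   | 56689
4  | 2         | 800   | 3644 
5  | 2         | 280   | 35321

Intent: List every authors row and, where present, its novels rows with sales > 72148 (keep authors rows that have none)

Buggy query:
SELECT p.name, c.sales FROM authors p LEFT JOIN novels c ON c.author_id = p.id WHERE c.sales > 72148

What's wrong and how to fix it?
Bug: A WHERE condition on the right-hand table after LEFT JOIN drops unmatched parents

Fix: Put 'c.sales > 72148' in the JOIN's ON clause instead of WHERE

Corrected query:
SELECT p.name, c.sales FROM authors p LEFT JOIN novels c ON c.author_id = p.id AND c.sales > 72148

Result:
name    | sales
--------+------
Atwood  | NULL 
Borges  | NULL 
Austen  | NULL 
Tolkien | NULL 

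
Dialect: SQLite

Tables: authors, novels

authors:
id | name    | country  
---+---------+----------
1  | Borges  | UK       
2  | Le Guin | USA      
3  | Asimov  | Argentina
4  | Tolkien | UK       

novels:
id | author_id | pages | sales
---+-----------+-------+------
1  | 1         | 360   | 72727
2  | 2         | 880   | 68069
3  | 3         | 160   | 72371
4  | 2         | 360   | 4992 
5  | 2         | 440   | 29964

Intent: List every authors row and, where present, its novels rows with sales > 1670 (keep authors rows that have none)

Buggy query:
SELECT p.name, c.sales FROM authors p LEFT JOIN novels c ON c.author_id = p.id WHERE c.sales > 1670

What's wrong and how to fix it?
Bug: A WHERE condition on the right-hand table after LEFT JOIN drops unmatched parents

Fix: Move the right-table condition into the ON clause so unmatched parents are kept

Corrected query:
SELECT p.name, c.sales FROM authors p LEFT JOIN novels c ON c.author_id = p.id AND c.sales > 1670

Result:
name    | sales
--------+------
Borges  | 72727
Le Guin | 4992 
Le Guin | 29964
Le Guin | 68069
Asimov  | 72371
Tolkien | NULL 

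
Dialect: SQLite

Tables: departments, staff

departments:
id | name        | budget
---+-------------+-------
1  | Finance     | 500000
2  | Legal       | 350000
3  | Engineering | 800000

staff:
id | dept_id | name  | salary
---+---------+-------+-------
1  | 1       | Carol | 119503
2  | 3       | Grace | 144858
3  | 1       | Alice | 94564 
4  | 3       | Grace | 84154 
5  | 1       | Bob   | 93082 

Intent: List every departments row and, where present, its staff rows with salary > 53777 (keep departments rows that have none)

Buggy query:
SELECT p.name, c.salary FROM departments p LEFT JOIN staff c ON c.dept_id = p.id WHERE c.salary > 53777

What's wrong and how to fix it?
Bug: A WHERE condition on the right-hand table after LEFT JOIN drops unmatched parents

Fix: Move the right-table condition into the ON clause so unmatched parents are kept

Corrected query:
SELECT p.name, c.salary FROM departments p LEFT JOIN staff c ON c.dept_id = p.id AND c.salary > 53777

Result:
name        | salary
------------+-------
Finance     | 93082 
Finance     | 94564 
Finance     | 119503
Legal       | NULL  
Engineering | 84154 
Engineering | 144858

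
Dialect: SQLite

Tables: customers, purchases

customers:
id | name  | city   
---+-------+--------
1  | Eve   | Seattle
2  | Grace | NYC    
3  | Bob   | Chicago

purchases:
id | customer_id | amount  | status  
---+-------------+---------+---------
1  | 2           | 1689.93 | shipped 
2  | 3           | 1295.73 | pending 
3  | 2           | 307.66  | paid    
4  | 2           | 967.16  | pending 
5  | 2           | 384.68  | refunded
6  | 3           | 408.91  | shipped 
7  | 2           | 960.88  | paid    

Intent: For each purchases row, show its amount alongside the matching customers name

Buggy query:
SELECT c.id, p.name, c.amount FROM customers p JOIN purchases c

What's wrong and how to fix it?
Bug: Missing join condition: each purchases row is matched to all customers rows instead of just its own

Fix: Specify the join condition linking the foreign key to the parent id

Corrected query:
SELECT c.id, p.name, c.amount FROM customers p JOIN purchases c ON c.customer_id = p.id

Result:
id | name  | amount 
---+-------+--------
1  | Grace | 1689.93
2  | Bob   | 1295.73
3  | Grace | 307.66 
4  | Grace | 967.16 
5  | Grace | 384.68 
6  | Bob   | 408.91 
7  | Grace | 960.88 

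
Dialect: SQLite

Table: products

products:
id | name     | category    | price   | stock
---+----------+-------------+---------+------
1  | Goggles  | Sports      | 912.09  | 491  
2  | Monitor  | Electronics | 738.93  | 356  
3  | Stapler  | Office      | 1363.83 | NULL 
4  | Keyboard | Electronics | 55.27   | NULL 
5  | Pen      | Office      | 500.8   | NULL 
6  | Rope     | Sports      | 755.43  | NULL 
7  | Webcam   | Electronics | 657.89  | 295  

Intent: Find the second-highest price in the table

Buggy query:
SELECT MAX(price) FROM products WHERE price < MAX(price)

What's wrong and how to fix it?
Bug: The inner MAX is an aggregate inside WHERE, which is not allowed

Fix: Put the inner MAX in a scalar subquery

Corrected query:
SELECT MAX(price) FROM products WHERE price < (SELECT MAX(price) FROM products)

Result:
MAX(price)
----------
912.09    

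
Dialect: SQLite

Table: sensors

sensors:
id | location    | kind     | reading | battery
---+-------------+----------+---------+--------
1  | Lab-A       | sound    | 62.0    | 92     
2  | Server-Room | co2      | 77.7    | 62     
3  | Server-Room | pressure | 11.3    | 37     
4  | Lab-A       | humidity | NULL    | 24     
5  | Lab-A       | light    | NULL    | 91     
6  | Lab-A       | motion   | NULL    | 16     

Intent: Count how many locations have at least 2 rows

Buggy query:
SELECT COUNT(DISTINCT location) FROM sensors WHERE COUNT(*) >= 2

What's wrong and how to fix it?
Bug: WHERE filters individual rows, not groups, so a group-level COUNT is invalid there

Fix: Group first with HAVING COUNT(*) >= 2, then COUNT the resulting groups

Corrected query:
SELECT COUNT(*) FROM (SELECT location FROM sensors GROUP BY location HAVING COUNT(*) >= 2)

Result:
COUNT(*)
--------
2       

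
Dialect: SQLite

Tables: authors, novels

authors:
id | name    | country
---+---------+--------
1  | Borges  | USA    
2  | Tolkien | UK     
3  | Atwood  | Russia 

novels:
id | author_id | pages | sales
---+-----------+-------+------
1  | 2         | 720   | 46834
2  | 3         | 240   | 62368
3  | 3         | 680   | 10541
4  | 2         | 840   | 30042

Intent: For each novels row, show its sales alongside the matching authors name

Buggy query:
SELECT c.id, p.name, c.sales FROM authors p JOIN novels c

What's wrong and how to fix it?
Bug: Missing join condition: each novels row is matched to all authors rows instead of just its own

Fix: Add ON c.author_id = p.id to the JOIN

Corrected query:
SELECT c.id, p.name, c.sales FROM authors p JOIN novels c ON c.author_id = p.id

Result:
id | name    | sales
---+---------+------
1  | Tolkien | 46834
2  | Atwood  | 62368
3  | Atwood  | 10541
4  | Tolkien | 30042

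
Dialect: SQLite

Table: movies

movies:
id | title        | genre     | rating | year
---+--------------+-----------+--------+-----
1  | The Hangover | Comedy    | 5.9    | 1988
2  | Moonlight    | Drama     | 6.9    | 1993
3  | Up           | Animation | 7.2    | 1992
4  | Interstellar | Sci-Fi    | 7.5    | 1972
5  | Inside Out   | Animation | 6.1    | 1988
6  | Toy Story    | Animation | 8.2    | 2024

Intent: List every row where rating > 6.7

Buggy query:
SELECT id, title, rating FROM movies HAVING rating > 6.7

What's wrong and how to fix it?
Bug: HAVING filters the output of aggregation, but this query has no GROUP BY and no aggregate functions, so SQLite rejects it (HAVING clause on a non-aggregate query); the condition here is per row

Fix: Replace HAVING with WHERE since the condition applies to individual rows

Corrected query:
SELECT id, title, rating FROM movies WHERE rating > 6.7

Result:
id | title        | rating
---+--------------+-------
2  | Moonlight    | 6.9   
3  | Up           | 7.2   
4  | Interstellar | 7.5   
6  | Toy Story    | 8.2   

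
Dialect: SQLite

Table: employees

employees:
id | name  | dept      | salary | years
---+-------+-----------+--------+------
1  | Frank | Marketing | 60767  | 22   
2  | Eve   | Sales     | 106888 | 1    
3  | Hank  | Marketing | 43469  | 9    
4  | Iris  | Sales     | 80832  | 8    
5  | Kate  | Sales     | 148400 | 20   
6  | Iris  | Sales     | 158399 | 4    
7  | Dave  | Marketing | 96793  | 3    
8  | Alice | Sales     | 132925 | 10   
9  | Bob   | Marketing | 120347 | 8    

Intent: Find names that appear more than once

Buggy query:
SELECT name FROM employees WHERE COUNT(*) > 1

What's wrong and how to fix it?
Bug: WHERE can't reference COUNT(*); aggregates are computed after WHERE

Fix: Group first, then use HAVING for the count condition

Corrected query:
SELECT name FROM employees GROUP BY name HAVING COUNT(*) > 1

Result:
name
----
Iris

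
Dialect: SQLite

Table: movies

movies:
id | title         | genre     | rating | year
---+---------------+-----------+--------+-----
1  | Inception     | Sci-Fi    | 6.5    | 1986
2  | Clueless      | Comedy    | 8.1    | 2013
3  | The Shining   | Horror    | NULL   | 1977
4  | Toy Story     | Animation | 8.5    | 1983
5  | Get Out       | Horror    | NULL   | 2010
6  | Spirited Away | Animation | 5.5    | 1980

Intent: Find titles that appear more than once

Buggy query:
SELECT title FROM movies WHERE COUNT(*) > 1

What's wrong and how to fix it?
Bug: WHERE can't reference COUNT(*); aggregates are computed after WHERE

Fix: GROUP BY title, then filter groups with HAVING COUNT(*) > 1

Corrected query:
SELECT title FROM movies GROUP BY title HAVING COUNT(*) > 1

Result:
(no rows)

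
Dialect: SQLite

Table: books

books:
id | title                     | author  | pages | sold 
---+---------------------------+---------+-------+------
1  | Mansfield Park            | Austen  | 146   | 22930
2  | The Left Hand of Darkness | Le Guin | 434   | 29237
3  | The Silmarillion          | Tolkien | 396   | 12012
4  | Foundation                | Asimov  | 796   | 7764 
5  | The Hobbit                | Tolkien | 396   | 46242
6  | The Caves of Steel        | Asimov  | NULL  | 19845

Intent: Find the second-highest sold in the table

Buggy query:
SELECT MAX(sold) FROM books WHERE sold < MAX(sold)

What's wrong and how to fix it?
Bug: MAX(sold) on the right of the comparison is an aggregate-in-WHERE error

Fix: Compute the overall MAX in a subquery, then take MAX of rows below it

Corrected query:
SELECT MAX(sold) FROM books WHERE sold < (SELECT MAX(sold) FROM books)

Result:
MAX(sold)
---------
29237    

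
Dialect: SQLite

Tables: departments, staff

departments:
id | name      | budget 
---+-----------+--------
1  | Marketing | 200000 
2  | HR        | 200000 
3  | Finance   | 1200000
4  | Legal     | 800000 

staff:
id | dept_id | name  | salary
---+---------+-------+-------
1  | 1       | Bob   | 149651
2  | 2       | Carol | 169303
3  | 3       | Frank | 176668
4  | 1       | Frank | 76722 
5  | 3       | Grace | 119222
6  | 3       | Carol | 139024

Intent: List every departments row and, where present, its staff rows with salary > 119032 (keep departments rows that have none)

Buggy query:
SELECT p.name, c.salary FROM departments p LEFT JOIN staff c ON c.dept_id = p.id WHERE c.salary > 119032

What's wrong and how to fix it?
Bug: A WHERE condition on the right-hand table after LEFT JOIN drops unmatched parents

Fix: Put 'c.salary > 119032' in the JOIN's ON clause instead of WHERE

Corrected query:
SELECT p.name, c.salary FROM departments p LEFT JOIN staff c ON c.dept_id = p.id AND c.salary > 119032

Result:
name      | salary
----------+-------
Marketing | 149651
HR        | 169303
Finance   | 119222
Finance   | 139024
Finance   | 176668
Legal     | NULL  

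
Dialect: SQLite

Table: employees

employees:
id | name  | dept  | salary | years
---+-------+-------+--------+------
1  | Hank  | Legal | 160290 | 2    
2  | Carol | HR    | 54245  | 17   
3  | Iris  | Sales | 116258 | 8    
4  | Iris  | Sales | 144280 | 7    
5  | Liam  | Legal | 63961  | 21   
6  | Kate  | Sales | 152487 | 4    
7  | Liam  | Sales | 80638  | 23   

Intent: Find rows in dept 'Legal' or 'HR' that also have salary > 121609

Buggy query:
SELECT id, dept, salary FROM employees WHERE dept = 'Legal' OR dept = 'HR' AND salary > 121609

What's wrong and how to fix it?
Bug: Without parentheses, AND is evaluated before OR, so the salary filter only applies to the 'HR' branch

Fix: Add parentheses around the OR so the AND applies to both alternatives

Corrected query:
SELECT id, dept, salary FROM employees WHERE (dept = 'Legal' OR dept = 'HR') AND salary > 121609

Result:
id | dept  | salary
---+-------+-------
1  | Legal | 160290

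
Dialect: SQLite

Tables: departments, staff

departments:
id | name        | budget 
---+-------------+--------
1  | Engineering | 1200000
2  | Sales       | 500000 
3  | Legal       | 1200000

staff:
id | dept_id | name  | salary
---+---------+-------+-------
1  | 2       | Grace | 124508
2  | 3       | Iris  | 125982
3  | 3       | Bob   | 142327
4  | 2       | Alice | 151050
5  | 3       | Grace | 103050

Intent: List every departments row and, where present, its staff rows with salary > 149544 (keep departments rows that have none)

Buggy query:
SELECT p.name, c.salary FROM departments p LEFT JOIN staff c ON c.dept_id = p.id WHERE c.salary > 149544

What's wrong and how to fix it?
Bug: A WHERE condition on the right-hand table after LEFT JOIN drops unmatched parents

Fix: Put 'c.salary > 149544' in the JOIN's ON clause instead of WHERE

Corrected query:
SELECT p.name, c.salary FROM departments p LEFT JOIN staff c ON c.dept_id = p.id AND c.salary > 149544

Result:
name        | salary
------------+-------
Engineering | NULL  
Sales       | 151050
Legal       | NULL  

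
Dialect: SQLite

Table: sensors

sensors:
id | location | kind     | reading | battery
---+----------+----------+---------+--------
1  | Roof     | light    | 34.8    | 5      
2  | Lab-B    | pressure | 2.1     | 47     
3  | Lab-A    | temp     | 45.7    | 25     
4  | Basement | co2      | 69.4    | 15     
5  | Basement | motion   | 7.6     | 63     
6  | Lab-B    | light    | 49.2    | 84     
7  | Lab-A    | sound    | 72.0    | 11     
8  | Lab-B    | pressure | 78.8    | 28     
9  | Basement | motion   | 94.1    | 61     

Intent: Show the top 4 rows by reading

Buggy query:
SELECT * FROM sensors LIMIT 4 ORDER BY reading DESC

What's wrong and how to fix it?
Bug: ORDER BY cannot follow LIMIT; LIMIT is the final clause

Fix: Sort with ORDER BY, then apply LIMIT

Corrected query:
SELECT * FROM sensors ORDER BY reading DESC LIMIT 4

Result:
id | location | kind     | reading | battery
---+----------+----------+---------+--------
9  | Basement | motion   | 94.1    | 61     
8  | Lab-B    | pressure | 78.8    | 28     
7  | Lab-A    | sound    | 72      | 11     
4  | Basement | co2      | 69.4    | 15     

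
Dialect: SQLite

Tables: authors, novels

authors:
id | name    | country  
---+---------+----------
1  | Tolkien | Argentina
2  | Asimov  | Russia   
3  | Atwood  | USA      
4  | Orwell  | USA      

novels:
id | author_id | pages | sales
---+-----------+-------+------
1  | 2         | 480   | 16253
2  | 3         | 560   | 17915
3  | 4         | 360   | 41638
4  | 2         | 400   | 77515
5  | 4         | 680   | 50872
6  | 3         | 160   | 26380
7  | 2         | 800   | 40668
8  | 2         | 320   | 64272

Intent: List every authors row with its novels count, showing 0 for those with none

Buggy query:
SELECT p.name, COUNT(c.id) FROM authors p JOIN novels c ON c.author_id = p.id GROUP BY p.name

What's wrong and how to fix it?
Bug: INNER JOIN drops authors rows that have no matching novels rows

Fix: Switch to LEFT JOIN to retain unmatched parent rows

Corrected query:
SELECT p.name, COUNT(c.id) FROM authors p LEFT JOIN novels c ON c.author_id = p.id GROUP BY p.name

Result:
name    | COUNT(c.id)
--------+------------
Asimov  | 4          
Atwood  | 2          
Orwell  | 2          
Tolkien | 0          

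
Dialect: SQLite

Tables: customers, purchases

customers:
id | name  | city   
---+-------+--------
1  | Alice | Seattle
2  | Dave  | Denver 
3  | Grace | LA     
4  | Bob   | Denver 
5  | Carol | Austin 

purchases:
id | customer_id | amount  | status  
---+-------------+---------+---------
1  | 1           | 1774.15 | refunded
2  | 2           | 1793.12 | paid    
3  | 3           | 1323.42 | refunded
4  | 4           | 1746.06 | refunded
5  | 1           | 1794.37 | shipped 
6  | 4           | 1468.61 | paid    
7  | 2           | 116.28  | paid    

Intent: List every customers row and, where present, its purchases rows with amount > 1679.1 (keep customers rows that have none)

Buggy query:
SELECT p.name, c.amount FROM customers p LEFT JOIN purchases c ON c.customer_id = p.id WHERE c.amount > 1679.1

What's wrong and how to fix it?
Bug: Filtering c.amount in WHERE discards the NULL rows produced by LEFT JOIN, turning it into an inner join

Fix: Put 'c.amount > 1679.1' in the JOIN's ON clause instead of WHERE

Corrected query:
SELECT p.name, c.amount FROM customers p LEFT JOIN purchases c ON c.customer_id = p.id AND c.amount > 1679.1

Result:
name  | amount 
------+--------
Alice | 1774.15
Alice | 1794.37
Dave  | 1793.12
Grace | NULL   
Bob   | 1746.06
Carol | NULL   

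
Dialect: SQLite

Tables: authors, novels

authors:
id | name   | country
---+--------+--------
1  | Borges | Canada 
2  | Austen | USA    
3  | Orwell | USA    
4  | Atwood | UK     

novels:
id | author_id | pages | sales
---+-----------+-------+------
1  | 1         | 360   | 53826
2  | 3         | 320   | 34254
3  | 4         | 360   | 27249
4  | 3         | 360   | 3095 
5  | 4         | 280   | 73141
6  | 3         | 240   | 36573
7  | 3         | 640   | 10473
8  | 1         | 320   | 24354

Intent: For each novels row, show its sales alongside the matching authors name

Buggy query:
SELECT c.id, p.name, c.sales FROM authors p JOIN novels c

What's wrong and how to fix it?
Bug: JOIN with no ON clause produces a cartesian product; every novels row pairs with every authors row

Fix: Specify the join condition linking the foreign key to the parent id

Corrected query:
SELECT c.id, p.name, c.sales FROM authors p JOIN novels c ON c.author_id = p.id

Result:
id | name   | sales
---+--------+------
1  | Borges | 53826
2  | Orwell | 34254
3  | Atwood | 27249
4  | Orwell | 3095 
5  | Atwood | 73141
6  | Orwell | 36573
7  | Orwell | 10473
8  | Borges | 24354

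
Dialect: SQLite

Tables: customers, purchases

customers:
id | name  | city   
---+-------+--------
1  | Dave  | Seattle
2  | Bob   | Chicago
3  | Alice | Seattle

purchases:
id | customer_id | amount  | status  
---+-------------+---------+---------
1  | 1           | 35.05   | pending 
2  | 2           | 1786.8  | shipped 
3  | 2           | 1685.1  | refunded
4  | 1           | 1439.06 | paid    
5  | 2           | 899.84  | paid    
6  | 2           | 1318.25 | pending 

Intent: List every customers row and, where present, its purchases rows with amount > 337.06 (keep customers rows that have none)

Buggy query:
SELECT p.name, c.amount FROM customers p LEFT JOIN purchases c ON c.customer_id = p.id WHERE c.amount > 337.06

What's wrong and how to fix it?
Bug: Filtering c.amount in WHERE discards the NULL rows produced by LEFT JOIN, turning it into an inner join

Fix: Move the right-table condition into the ON clause so unmatched parents are kept

Corrected query:
SELECT p.name, c.amount FROM customers p LEFT JOIN purchases c ON c.customer_id = p.id AND c.amount > 337.06

Result:
name  | amount 
------+--------
Dave  | 1439.06
Bob   | 899.84 
Bob   | 1318.25
Bob   | 1685.1 
Bob   | 1786.8 
Alice | NULL   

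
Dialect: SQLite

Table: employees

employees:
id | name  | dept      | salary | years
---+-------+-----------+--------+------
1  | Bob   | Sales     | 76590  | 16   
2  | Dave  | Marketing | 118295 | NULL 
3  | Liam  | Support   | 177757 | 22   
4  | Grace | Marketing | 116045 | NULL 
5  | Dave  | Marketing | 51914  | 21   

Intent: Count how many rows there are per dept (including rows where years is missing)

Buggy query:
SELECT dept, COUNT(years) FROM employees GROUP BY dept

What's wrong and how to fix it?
Bug: COUNT(years) skips NULLs, so groups with missing years are undercounted

Fix: Use COUNT(*) to count all rows regardless of NULL

Corrected query:
SELECT dept, COUNT(*) FROM employees GROUP BY dept

Result:
dept      | COUNT(*)
----------+---------
Marketing | 3       
Sales     | 1       
Support   | 1       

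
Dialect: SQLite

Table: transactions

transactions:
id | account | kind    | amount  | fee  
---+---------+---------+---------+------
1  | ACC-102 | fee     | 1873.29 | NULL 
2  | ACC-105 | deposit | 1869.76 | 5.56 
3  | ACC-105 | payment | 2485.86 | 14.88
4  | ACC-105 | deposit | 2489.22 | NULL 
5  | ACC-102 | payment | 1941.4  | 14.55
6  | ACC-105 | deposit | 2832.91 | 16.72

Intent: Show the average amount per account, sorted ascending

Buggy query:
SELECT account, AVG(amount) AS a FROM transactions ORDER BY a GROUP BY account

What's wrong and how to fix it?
Bug: GROUP BY must precede ORDER BY

Fix: Move ORDER BY to the end, after GROUP BY

Corrected query:
SELECT account, AVG(amount) AS a FROM transactions GROUP BY account ORDER BY a

Result:
account | a        
--------+----------
ACC-102 | 1907.345 
ACC-105 | 2419.4375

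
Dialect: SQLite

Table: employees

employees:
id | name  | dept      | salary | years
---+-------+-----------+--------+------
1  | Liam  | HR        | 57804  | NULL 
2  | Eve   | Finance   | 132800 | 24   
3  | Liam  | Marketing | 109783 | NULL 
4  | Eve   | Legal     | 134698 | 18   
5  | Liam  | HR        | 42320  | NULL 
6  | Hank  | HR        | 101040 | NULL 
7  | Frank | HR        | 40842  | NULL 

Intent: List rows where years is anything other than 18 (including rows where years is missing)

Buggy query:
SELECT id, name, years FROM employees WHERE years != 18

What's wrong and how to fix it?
Bug: Inequality against NULL is unknown, not true; rows with NULL are dropped

Fix: Add an explicit OR years IS NULL to include the missing-value rows

Corrected query:
SELECT id, name, years FROM employees WHERE years != 18 OR years IS NULL

Result:
id | name  | years
---+-------+------
1  | Liam  | NULL 
2  | Eve   | 24   
3  | Liam  | NULL 
5  | Liam  | NULL 
6  | Hank  | NULL 
7  | Frank | NULL 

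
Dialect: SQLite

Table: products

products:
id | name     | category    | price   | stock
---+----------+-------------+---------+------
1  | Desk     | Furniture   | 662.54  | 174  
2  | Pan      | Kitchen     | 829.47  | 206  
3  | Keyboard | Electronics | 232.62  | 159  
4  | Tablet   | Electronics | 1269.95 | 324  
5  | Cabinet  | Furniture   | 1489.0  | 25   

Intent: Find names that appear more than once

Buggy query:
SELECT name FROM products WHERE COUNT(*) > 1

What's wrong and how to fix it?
Bug: COUNT(*) is an aggregate and cannot be used in WHERE

Fix: Group first, then use HAVING for the count condition

Corrected query:
SELECT name FROM products GROUP BY name HAVING COUNT(*) > 1

Result:
(no rows)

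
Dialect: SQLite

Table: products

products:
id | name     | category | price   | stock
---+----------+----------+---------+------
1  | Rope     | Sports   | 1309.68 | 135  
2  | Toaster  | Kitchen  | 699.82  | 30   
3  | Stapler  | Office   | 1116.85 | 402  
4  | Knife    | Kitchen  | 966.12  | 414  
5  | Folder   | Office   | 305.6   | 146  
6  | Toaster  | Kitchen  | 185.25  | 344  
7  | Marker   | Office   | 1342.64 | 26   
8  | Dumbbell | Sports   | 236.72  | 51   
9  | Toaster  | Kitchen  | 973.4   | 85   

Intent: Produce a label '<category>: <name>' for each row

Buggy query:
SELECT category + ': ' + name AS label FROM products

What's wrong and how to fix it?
Bug: '+' is numeric addition; on text columns SQLite converts them to 0 instead of concatenating

Fix: Replace + with || to concatenate text

Corrected query:
SELECT category || ': ' || name AS label FROM products

Result:
label           
----------------
Sports: Rope    
Kitchen: Toaster
Office: Stapler 
Kitchen: Knife  
Office: Folder  
Kitchen: Toaster
Office: Marker  
Sports: Dumbbell
Kitchen: Toaster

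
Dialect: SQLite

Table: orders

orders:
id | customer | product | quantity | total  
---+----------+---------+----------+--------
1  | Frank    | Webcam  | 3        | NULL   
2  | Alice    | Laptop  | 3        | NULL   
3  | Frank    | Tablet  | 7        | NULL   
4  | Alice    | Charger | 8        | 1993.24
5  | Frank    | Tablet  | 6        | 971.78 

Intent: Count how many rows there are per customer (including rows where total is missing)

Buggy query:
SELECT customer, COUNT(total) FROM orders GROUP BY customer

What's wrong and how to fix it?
Bug: COUNT(column) counts non-NULL values only; rows with NULL total aren't counted

Fix: Replace COUNT(total) with COUNT(*)

Corrected query:
SELECT customer, COUNT(*) FROM orders GROUP BY customer

Result:
customer | COUNT(*)
---------+---------
Alice    | 2       
Frank    | 3       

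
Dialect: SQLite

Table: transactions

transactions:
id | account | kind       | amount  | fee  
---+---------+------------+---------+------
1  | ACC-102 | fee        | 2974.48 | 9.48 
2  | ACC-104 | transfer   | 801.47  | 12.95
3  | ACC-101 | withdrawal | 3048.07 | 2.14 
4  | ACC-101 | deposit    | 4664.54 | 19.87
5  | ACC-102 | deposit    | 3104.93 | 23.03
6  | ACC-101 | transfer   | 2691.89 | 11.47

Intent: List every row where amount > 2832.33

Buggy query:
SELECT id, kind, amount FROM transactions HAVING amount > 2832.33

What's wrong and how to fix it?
Bug: HAVING filters the output of aggregation, but this query has no GROUP BY and no aggregate functions, so SQLite rejects it (HAVING clause on a non-aggregate query); the condition here is per row

Fix: Use WHERE for row-level filtering

Corrected query:
SELECT id, kind, amount FROM transactions WHERE amount > 2832.33

Result:
id | kind       | amount 
---+------------+--------
1  | fee        | 2974.48
3  | withdrawal | 3048.07
4  | deposit    | 4664.54
5  | deposit    | 3104.93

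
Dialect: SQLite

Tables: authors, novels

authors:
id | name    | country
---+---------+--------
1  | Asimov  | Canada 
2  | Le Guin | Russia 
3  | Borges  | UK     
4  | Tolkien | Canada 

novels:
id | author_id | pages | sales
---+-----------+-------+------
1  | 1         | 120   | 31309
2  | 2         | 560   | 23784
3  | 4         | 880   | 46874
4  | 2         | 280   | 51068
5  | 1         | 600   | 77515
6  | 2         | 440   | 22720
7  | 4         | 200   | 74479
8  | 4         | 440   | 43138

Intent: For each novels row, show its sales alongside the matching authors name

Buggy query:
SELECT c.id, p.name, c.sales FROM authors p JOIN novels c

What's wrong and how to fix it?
Bug: JOIN with no ON clause produces a cartesian product; every novels row pairs with every authors row

Fix: Add ON c.author_id = p.id to the JOIN

Corrected query:
SELECT c.id, p.name, c.sales FROM authors p JOIN novels c ON c.author_id = p.id

Result:
id | name    | sales
---+---------+------
1  | Asimov  | 31309
2  | Le Guin | 23784
3  | Tolkien | 46874
4  | Le Guin | 51068
5  | Asimov  | 77515
6  | Le Guin | 22720
7  | Tolkien | 74479
8  | Tolkien | 43138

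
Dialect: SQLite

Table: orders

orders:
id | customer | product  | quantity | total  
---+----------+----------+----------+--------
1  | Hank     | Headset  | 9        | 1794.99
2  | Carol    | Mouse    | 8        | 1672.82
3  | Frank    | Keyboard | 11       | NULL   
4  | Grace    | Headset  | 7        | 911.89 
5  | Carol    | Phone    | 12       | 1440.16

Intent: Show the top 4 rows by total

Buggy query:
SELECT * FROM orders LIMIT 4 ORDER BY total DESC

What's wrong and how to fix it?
Bug: ORDER BY cannot follow LIMIT; LIMIT is the final clause

Fix: Swap the clauses: ORDER BY first, then LIMIT

Corrected query:
SELECT * FROM orders ORDER BY total DESC LIMIT 4

Result:
id | customer | product | quantity | total  
---+----------+---------+----------+--------
1  | Hank     | Headset | 9        | 1794.99
2  | Carol    | Mouse   | 8        | 1672.82
5  | Carol    | Phone   | 12       | 1440.16
4  | Grace    | Headset | 7        | 911.89 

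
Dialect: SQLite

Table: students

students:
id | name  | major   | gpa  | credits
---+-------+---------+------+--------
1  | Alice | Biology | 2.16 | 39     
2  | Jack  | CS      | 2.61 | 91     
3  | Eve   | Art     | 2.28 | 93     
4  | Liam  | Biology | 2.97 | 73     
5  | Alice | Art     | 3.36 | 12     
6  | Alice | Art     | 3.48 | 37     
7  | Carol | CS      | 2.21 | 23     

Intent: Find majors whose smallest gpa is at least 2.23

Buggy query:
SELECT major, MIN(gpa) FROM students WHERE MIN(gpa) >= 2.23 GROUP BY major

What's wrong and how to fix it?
Bug: Aggregates like MIN are computed per group after WHERE runs

Fix: Use HAVING for the per-group MIN condition

Corrected query:
SELECT major, MIN(gpa) FROM students GROUP BY major HAVING MIN(gpa) >= 2.23

Result:
major | MIN(gpa)
------+---------
Art   | 2.28    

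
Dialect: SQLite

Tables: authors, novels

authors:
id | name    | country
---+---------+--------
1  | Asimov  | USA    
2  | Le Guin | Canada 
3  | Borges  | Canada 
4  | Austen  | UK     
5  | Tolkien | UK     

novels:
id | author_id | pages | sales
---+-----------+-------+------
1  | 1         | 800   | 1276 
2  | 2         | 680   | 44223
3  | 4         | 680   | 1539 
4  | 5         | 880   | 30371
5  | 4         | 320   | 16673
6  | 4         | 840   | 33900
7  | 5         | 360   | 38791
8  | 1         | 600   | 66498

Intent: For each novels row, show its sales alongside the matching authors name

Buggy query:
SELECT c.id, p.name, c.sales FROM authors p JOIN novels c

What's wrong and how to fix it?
Bug: Missing join condition: each novels row is matched to all authors rows instead of just its own

Fix: Specify the join condition linking the foreign key to the parent id

Corrected query:
SELECT c.id, p.name, c.sales FROM authors p JOIN novels c ON c.author_id = p.id

Result:
id | name    | sales
---+---------+------
1  | Asimov  | 1276 
2  | Le Guin | 44223
3  | Austen  | 1539 
4  | Tolkien | 30371
5  | Austen  | 16673
6  | Austen  | 33900
7  | Tolkien | 38791
8  | Asimov  | 66498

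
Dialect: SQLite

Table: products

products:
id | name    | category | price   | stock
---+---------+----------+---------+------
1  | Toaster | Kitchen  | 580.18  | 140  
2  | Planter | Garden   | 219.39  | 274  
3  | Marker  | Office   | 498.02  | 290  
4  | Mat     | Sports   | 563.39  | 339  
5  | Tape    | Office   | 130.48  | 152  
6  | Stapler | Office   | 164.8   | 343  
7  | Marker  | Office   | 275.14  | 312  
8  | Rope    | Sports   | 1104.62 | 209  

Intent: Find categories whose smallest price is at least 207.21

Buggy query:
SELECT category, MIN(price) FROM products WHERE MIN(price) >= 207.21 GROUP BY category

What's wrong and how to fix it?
Bug: Aggregates like MIN are computed per group after WHERE runs

Fix: Replace WHERE with HAVING after the GROUP BY

Corrected query:
SELECT category, MIN(price) FROM products GROUP BY category HAVING MIN(price) >= 207.21

Result:
category | MIN(price)
---------+-----------
Garden   | 219.39    
Kitchen  | 580.18    
Sports   | 563.39    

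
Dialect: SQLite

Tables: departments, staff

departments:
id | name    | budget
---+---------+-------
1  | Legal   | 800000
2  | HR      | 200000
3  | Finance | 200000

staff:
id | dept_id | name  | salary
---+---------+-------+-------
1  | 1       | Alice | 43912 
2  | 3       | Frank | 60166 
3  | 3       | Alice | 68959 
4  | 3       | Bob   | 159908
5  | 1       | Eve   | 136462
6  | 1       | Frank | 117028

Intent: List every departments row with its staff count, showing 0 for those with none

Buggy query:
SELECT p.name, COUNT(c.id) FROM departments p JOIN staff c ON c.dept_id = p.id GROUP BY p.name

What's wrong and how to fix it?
Bug: INNER JOIN drops departments rows that have no matching staff rows

Fix: Switch to LEFT JOIN to retain unmatched parent rows

Corrected query:
SELECT p.name, COUNT(c.id) FROM departments p LEFT JOIN staff c ON c.dept_id = p.id GROUP BY p.name

Result:
name    | COUNT(c.id)
--------+------------
Finance | 3          
HR      | 0          
Legal   | 3          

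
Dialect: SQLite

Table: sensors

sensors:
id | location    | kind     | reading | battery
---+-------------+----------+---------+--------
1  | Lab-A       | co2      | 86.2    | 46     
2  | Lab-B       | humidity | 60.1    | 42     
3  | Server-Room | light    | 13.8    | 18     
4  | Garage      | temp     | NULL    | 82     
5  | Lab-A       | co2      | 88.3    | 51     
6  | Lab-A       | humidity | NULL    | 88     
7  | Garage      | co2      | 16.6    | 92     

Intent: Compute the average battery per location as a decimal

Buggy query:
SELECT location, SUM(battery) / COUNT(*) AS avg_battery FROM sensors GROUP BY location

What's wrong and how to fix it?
Bug: SUM(battery) and COUNT(*) are both integers; the division truncates the fractional part

Fix: Multiply by 1.0 (or CAST to REAL) to force floating-point division

Corrected query:
SELECT location, SUM(battery) * 1.0 / COUNT(*) AS avg_battery FROM sensors GROUP BY location

Result:
location    | avg_battery
------------+------------
Garage      | 87         
Lab-A       | 61.666667  
Lab-B       | 42         
Server-Room | 18         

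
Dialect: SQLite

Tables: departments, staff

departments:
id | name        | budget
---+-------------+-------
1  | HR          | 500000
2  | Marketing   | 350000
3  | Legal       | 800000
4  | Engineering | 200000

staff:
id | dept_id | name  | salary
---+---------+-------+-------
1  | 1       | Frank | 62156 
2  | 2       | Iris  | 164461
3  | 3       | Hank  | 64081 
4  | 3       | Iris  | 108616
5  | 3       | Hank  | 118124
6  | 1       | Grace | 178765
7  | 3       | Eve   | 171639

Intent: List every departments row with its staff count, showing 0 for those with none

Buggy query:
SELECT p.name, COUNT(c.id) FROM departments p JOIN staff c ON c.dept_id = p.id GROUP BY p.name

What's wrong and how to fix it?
Bug: An inner join excludes parents with zero children

Fix: Use LEFT JOIN so parents without children still appear (COUNT(c.id) gives 0)

Corrected query:
SELECT p.name, COUNT(c.id) FROM departments p LEFT JOIN staff c ON c.dept_id = p.id GROUP BY p.name

Result:
name        | COUNT(c.id)
------------+------------
Engineering | 0          
HR          | 2          
Legal       | 4          
Marketing   | 1          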